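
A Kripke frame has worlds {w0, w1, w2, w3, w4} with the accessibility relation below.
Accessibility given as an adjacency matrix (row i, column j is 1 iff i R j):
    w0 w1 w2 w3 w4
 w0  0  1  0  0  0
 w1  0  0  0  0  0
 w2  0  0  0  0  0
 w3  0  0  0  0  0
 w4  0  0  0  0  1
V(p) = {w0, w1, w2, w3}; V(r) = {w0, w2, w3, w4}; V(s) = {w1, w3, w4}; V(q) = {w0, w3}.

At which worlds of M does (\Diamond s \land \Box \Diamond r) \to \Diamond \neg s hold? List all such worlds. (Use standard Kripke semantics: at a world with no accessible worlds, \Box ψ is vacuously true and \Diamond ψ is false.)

Let φ = (\Diamond s \land \Box \Diamond r) \to \Diamond \neg s. Evaluate φ at each world:
  w0 (successors {w1}): φ is true.
  w1 (successors ∅): φ is true.
  w2 (successors ∅): φ is true.
  w3 (successors ∅): φ is true.
  w4 (successors {w4}): φ is false.
For instance, at w0:
  At w0: \Diamond s \land \Box \Diamond r is false, \Diamond \neg s is false, so (\Diamond s \land \Box \Diamond r) \to \Diamond \neg s is true.
    At w0: \Diamond s is true, \Box \Diamond r is false, so \Diamond s \land \Box \Diamond r is false.
      At w0: \Diamond s requires s at some successor in {w1}.
        s holds at w1, so \Diamond s is true at w0.
      At w0: \Box \Diamond r requires \Diamond r at every successor {w1}.
        \Diamond r fails at w1, so \Box \Diamond r is false at w0.
    At w0: \Diamond \neg s requires \neg s at some successor in {w1}.
      At w1: \neg s is false.
    So \Diamond \neg s is false at w0.
Satisfying worlds: {w0, w1, w2, w3}

w0, w1, w2, w3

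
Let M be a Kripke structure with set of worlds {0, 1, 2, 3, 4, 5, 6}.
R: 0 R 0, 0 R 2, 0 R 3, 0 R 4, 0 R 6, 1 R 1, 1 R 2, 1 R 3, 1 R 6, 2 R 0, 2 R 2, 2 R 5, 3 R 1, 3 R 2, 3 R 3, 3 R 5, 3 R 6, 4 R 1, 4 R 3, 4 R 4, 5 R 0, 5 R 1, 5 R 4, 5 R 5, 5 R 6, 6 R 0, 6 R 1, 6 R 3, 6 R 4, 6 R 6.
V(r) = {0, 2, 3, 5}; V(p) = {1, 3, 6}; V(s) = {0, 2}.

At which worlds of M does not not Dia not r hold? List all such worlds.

Let φ = not not Dia not r. Evaluate φ at each world:
  0 (successors {0, 2, 3, 4, 6}): φ is true.
  1 (successors {1, 2, 3, 6}): φ is true.
  2 (successors {0, 2, 5}): φ is false.
  3 (successors {1, 2, 3, 5, 6}): φ is true.
  4 (successors {1, 3, 4}): φ is true.
  5 (successors {0, 1, 4, 5, 6}): φ is true.
  6 (successors {0, 1, 3, 4, 6}): φ is true.
For instance, at 3:
  At 3: not Dia not r is false, so not not Dia not r is true.
    At 3: Dia not r is true, so not Dia not r is false.
      At 3: Dia not r requires not r at some successor in {1, 2, 3, 5, 6}.
        not r holds at 1, so Dia not r is true at 3.
Satisfying worlds: {0, 1, 3, 4, 5, 6}

0, 1, 3, 4, 5, 6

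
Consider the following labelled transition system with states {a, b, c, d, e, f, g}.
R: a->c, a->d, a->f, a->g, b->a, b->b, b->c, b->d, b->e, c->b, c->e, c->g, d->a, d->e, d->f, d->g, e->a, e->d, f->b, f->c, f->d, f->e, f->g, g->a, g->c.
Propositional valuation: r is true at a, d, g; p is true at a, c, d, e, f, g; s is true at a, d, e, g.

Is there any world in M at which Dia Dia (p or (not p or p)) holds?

Let φ = Dia Dia (p or (not p or p)). Evaluate φ at each world:
  a (successors {c, d, f, g}): φ is true.
  b (successors {a, b, c, d, e}): φ is true.
  c (successors {b, e, g}): φ is true.
  d (successors {a, e, f, g}): φ is true.
  e (successors {a, d}): φ is true.
  f (successors {b, c, d, e, g}): φ is true.
  g (successors {a, c}): φ is true.
Detail at a (witness):
  At a: Dia Dia (p or (not p or p)) requires Dia (p or (not p or p)) at some successor in {c, d, f, g}.
    Dia (p or (not p or p)) holds at c, so Dia Dia (p or (not p or p)) is true at a.
      At c: Dia (p or (not p or p)) requires p or (not p or p) at some successor in {b, e, g}.
        p or (not p or p) holds at b, so Dia (p or (not p or p)) is true at c.

Yes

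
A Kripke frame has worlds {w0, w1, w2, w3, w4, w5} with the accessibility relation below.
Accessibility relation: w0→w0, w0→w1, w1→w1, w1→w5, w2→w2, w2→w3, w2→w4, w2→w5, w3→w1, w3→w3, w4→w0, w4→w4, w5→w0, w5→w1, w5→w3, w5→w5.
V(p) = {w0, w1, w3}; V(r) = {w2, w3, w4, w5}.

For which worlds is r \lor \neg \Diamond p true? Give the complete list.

Let φ = r \lor \neg \Diamond p. Evaluate φ at each world:
  w0 (successors {w0, w1}): φ is false.
  w1 (successors {w1, w5}): φ is false.
  w2 (successors {w2, w3, w4, w5}): φ is true.
  w3 (successors {w1, w3}): φ is true.
  w4 (successors {w0, w4}): φ is true.
  w5 (successors {w0, w1, w3, w5}): φ is true.
For instance, at w0:
  At w0: r is false, \neg \Diamond p is false, so r \lor \neg \Diamond p is false.
    At w0: \Diamond p is true, so \neg \Diamond p is false.
      At w0: \Diamond p requires p at some successor in {w0, w1}.
        p holds at w0, so \Diamond p is true at w0.
Satisfying worlds: {w2, w3, w4, w5}

w2, w3, w4, w5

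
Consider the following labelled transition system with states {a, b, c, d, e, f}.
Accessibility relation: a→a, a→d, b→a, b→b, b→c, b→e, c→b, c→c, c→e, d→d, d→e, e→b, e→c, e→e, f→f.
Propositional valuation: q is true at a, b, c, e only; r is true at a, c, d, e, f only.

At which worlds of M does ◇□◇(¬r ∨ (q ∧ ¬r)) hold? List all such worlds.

b, c, d, e

Recall that □ψ holds at a world iff ψ holds at every accessible world, and ◇ψ holds iff ψ holds at some accessible world.
Let φ = ◇□◇(¬r ∨ (q ∧ ¬r)). Evaluate φ at each world:
  a (successors {a, d}): φ is false.
  b (successors {a, b, c, e}): φ is true.
  c (successors {b, c, e}): φ is true.
  d (successors {d, e}): φ is true.
  e (successors {b, c, e}): φ is true.
  f (successors {f}): φ is false.
For instance, at c:
  At c: ◇□◇(¬r ∨ (q ∧ ¬r)) requires □◇(¬r ∨ (q ∧ ¬r)) at some successor in {b, c, e}.
    □◇(¬r ∨ (q ∧ ¬r)) holds at c, so ◇□◇(¬r ∨ (q ∧ ¬r)) is true at c.
      At c: □◇(¬r ∨ (q ∧ ¬r)) requires ◇(¬r ∨ (q ∧ ¬r)) at every successor {b, c, e}.
        At b: ◇(¬r ∨ (q ∧ ¬r)) is true.
        At c: ◇(¬r ∨ (q ∧ ¬r)) is true.
        At e: ◇(¬r ∨ (q ∧ ¬r)) is true.
      So □◇(¬r ∨ (q ∧ ¬r)) is true at c.
Satisfying worlds: {b, c, d, e}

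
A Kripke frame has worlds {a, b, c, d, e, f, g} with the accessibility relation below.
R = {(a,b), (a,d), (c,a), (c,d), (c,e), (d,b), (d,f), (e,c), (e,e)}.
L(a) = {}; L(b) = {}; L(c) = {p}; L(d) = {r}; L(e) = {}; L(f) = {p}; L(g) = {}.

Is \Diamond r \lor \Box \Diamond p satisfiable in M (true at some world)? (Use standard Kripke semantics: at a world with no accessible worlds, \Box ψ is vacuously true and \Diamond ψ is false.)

Yes

Let φ = \Diamond r \lor \Box \Diamond p. Evaluate φ at each world:
  a (successors {b, d}): φ is true.
  b (successors ∅): φ is true.
  c (successors {a, d, e}): φ is true.
  d (successors {b, f}): φ is false.
  e (successors {c, e}): φ is false.
  f (successors ∅): φ is true.
  g (successors ∅): φ is true.
Detail at a (witness):
  At a: \Diamond r is true, \Box \Diamond p is false, so \Diamond r \lor \Box \Diamond p is true.
    At a: \Diamond r requires r at some successor in {b, d}.
      r holds at d, so \Diamond r is true at a.
    At a: \Box \Diamond p requires \Diamond p at every successor {b, d}.
      \Diamond p fails at b, so \Box \Diamond p is false at a.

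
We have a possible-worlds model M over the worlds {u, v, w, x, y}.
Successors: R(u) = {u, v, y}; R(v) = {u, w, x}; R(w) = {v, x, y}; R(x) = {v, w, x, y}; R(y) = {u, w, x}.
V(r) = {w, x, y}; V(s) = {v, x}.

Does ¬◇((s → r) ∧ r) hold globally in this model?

Let φ = ¬◇((s → r) ∧ r). Evaluate φ at each world:
  u (successors {u, v, y}): φ is false.
  v (successors {u, w, x}): φ is false.
  w (successors {v, x, y}): φ is false.
  x (successors {v, w, x, y}): φ is false.
  y (successors {u, w, x}): φ is false.
Detail at u (counterexample):
  At u: ◇((s → r) ∧ r) is true, so ¬◇((s → r) ∧ r) is false.
    At u: ◇((s → r) ∧ r) requires (s → r) ∧ r at some successor in {u, v, y}.
      (s → r) ∧ r holds at y, so ◇((s → r) ∧ r) is true at u.

No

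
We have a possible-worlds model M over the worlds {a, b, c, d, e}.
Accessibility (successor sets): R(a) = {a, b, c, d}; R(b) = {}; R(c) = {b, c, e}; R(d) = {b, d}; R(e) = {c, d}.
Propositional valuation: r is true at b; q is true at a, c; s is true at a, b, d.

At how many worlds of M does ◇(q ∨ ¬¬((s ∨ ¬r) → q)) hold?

3

Recall that ◇ψ holds at a world iff ψ holds at some accessible world.
Let φ = ◇(q ∨ ¬¬((s ∨ ¬r) → q)). Evaluate φ at each world:
  a (successors {a, b, c, d}): φ is true.
  b (successors ∅): φ is false.
  c (successors {b, c, e}): φ is true.
  d (successors {b, d}): φ is false.
  e (successors {c, d}): φ is true.
For instance, at e:
  At e: ◇(q ∨ ¬¬((s ∨ ¬r) → q)) requires q ∨ ¬¬((s ∨ ¬r) → q) at some successor in {c, d}.
    q ∨ ¬¬((s ∨ ¬r) → q) holds at c, so ◇(q ∨ ¬¬((s ∨ ¬r) → q)) is true at e.
Satisfying worlds: {a, c, e}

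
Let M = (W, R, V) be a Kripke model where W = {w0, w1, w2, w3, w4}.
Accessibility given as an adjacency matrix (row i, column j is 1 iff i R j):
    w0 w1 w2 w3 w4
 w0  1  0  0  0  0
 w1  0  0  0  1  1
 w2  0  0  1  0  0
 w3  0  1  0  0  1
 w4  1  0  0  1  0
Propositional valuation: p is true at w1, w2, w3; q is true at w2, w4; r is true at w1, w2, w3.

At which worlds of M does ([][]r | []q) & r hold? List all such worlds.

w2

Let φ = ([][]r | []q) & r. Evaluate φ at each world:
  w0 (successors {w0}): φ is false.
  w1 (successors {w3, w4}): φ is false.
  w2 (successors {w2}): φ is true.
  w3 (successors {w1, w4}): φ is false.
  w4 (successors {w0, w3}): φ is false.
For instance, at w4:
  At w4: [][]r | []q is false, r is false, so ([][]r | []q) & r is false.
    At w4: [][]r is false, []q is false, so [][]r | []q is false.
      At w4: [][]r requires []r at every successor {w0, w3}.
        []r fails at w0, so [][]r is false at w4.
      At w4: []q requires q at every successor {w0, w3}.
        q fails at w0, so []q is false at w4.
Satisfying worlds: {w2}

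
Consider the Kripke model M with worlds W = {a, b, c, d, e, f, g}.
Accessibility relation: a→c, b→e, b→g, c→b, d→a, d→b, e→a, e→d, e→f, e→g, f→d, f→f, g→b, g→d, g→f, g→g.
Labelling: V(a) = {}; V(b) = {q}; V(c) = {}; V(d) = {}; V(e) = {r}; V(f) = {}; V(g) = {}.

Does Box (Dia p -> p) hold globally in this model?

Recall that Box ψ holds at a world iff ψ holds at every accessible world, and Dia ψ holds iff ψ holds at some accessible world.
Let φ = Box (Dia p -> p). Evaluate φ at each world:
  a (successors {c}): φ is true.
  b (successors {e, g}): φ is true.
  c (successors {b}): φ is true.
  d (successors {a, b}): φ is true.
  e (successors {a, d, f, g}): φ is true.
  f (successors {d, f}): φ is true.
  g (successors {b, d, f, g}): φ is true.
For instance, at g:
  At g: Box (Dia p -> p) requires Dia p -> p at every successor {b, d, f, g}.
    At b: Dia p -> p is true.
    At d: Dia p -> p is true.
    At f: Dia p -> p is true.
    At g: Dia p -> p is true.
  So Box (Dia p -> p) is true at g.

Yes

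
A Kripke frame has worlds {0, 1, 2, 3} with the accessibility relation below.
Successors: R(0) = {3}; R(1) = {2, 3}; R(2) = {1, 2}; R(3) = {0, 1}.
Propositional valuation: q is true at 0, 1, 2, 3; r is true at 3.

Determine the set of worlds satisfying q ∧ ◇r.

Let φ = q ∧ ◇r. Evaluate φ at each world:
  0 (successors {3}): φ is true.
  1 (successors {2, 3}): φ is true.
  2 (successors {1, 2}): φ is false.
  3 (successors {0, 1}): φ is false.
For instance, at 3:
  At 3: q is true, ◇r is false, so q ∧ ◇r is false.
    At 3: ◇r requires r at some successor in {0, 1}.
      At 0: r is false.
      At 1: r is false.
    So ◇r is false at 3.
Satisfying worlds: {0, 1}

0, 1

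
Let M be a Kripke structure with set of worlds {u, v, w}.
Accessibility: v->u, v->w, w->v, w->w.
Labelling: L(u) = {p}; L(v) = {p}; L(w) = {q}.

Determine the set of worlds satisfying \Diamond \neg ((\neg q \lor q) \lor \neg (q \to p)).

Let φ = \Diamond \neg ((\neg q \lor q) \lor \neg (q \to p)). Evaluate φ at each world:
  u (successors ∅): φ is false.
  v (successors {u, w}): φ is false.
  w (successors {v, w}): φ is false.
For instance, at v:
  At v: \Diamond \neg ((\neg q \lor q) \lor \neg (q \to p)) requires \neg ((\neg q \lor q) \lor \neg (q \to p)) at some successor in {u, w}.
    At u: \neg ((\neg q \lor q) \lor \neg (q \to p)) is false.
    At w: \neg ((\neg q \lor q) \lor \neg (q \to p)) is false.
  So \Diamond \neg ((\neg q \lor q) \lor \neg (q \to p)) is false at v.
Satisfying worlds: none.

none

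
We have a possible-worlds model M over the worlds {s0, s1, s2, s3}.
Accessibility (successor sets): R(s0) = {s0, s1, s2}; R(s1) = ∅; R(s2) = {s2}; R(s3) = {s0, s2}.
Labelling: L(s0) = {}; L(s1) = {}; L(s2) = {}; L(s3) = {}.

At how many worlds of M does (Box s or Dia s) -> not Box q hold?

3

Recall that Box ψ holds at a world iff ψ holds at every accessible world, and Dia ψ holds iff ψ holds at some accessible world.
Let φ = (Box s or Dia s) -> not Box q. Evaluate φ at each world:
  s0 (successors {s0, s1, s2}): φ is true.
  s1 (successors ∅): φ is false.
  s2 (successors {s2}): φ is true.
  s3 (successors {s0, s2}): φ is true.
For instance, at s2:
  At s2: Box s or Dia s is false, not Box q is true, so (Box s or Dia s) -> not Box q is true.
    At s2: Box s is false, Dia s is false, so Box s or Dia s is false.
      At s2: Box s requires s at every successor {s2}.
        s fails at s2, so Box s is false at s2.
      At s2: Dia s requires s at some successor in {s2}.
        At s2: s is false.
      So Dia s is false at s2.
    At s2: Box q is false, so not Box q is true.
      At s2: Box q requires q at every successor {s2}.
        q fails at s2, so Box q is false at s2.
Satisfying worlds: {s0, s2, s3}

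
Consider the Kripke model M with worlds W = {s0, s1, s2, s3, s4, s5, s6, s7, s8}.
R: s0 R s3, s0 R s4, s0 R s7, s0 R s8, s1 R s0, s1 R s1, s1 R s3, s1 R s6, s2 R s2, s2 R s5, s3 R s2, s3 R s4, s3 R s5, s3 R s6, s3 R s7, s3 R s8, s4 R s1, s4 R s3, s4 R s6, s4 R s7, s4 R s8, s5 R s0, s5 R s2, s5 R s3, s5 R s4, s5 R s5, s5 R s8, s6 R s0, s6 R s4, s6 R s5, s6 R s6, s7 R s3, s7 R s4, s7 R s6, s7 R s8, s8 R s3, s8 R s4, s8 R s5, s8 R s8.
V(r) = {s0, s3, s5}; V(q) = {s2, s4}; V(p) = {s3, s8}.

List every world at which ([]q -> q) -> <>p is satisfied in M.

s0, s1, s3, s4, s5, s7, s8

Recall that []ψ holds at a world iff ψ holds at every accessible world, and <>ψ holds iff ψ holds at some accessible world.
Let φ = ([]q -> q) -> <>p. Evaluate φ at each world:
  s0 (successors {s3, s4, s7, s8}): φ is true.
  s1 (successors {s0, s1, s3, s6}): φ is true.
  s2 (successors {s2, s5}): φ is false.
  s3 (successors {s2, s4, s5, s6, s7, s8}): φ is true.
  s4 (successors {s1, s3, s6, s7, s8}): φ is true.
  s5 (successors {s0, s2, s3, s4, s5, s8}): φ is true.
  s6 (successors {s0, s4, s5, s6}): φ is false.
  s7 (successors {s3, s4, s6, s8}): φ is true.
  s8 (successors {s3, s4, s5, s8}): φ is true.
For instance, at s4:
  At s4: []q -> q is true, <>p is true, so ([]q -> q) -> <>p is true.
    At s4: []q is false, q is true, so []q -> q is true.
      At s4: []q requires q at every successor {s1, s3, s6, s7, s8}.
        q fails at s1, so []q is false at s4.
    At s4: <>p requires p at some successor in {s1, s3, s6, s7, s8}.
      p holds at s3, so <>p is true at s4.
Satisfying worlds: {s0, s1, s3, s4, s5, s7, s8}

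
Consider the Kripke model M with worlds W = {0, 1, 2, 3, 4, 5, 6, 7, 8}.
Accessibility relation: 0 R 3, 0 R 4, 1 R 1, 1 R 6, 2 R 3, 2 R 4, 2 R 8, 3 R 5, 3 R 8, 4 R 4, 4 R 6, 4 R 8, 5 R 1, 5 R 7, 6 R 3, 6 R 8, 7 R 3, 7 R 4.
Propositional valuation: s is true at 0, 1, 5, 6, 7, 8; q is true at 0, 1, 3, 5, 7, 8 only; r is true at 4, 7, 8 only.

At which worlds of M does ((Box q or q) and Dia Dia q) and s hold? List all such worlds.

0, 1, 5, 6, 7

Let φ = ((Box q or q) and Dia Dia q) and s. Evaluate φ at each world:
  0 (successors {3, 4}): φ is true.
  1 (successors {1, 6}): φ is true.
  2 (successors {3, 4, 8}): φ is false.
  3 (successors {5, 8}): φ is false.
  4 (successors {4, 6, 8}): φ is false.
  5 (successors {1, 7}): φ is true.
  6 (successors {3, 8}): φ is true.
  7 (successors {3, 4}): φ is true.
  8 (successors ∅): φ is false.
For instance, at 0:
  At 0: (Box q or q) and Dia Dia q is true, s is true, so ((Box q or q) and Dia Dia q) and s is true.
    At 0: Box q or q is true, Dia Dia q is true, so (Box q or q) and Dia Dia q is true.
      At 0: Box q is false, q is true, so Box q or q is true.
      At 0: Dia Dia q requires Dia q at some successor in {3, 4}.
        Dia q holds at 3, so Dia Dia q is true at 0.
Satisfying worlds: {0, 1, 5, 6, 7}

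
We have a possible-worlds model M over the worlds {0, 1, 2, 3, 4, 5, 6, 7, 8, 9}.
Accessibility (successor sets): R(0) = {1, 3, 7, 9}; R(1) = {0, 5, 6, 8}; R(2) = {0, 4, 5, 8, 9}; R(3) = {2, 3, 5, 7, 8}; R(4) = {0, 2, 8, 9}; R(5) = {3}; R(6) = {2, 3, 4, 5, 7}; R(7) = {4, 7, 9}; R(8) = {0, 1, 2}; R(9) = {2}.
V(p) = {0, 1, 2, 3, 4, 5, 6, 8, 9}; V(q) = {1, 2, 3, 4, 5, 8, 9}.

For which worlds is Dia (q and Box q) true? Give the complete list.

0, 1, 2, 3, 4, 6, 7

Let φ = Dia (q and Box q). Evaluate φ at each world:
  0 (successors {1, 3, 7, 9}): φ is true.
  1 (successors {0, 5, 6, 8}): φ is true.
  2 (successors {0, 4, 5, 8, 9}): φ is true.
  3 (successors {2, 3, 5, 7, 8}): φ is true.
  4 (successors {0, 2, 8, 9}): φ is true.
  5 (successors {3}): φ is false.
  6 (successors {2, 3, 4, 5, 7}): φ is true.
  7 (successors {4, 7, 9}): φ is true.
  8 (successors {0, 1, 2}): φ is false.
  9 (successors {2}): φ is false.
For instance, at 2:
  At 2: Dia (q and Box q) requires q and Box q at some successor in {0, 4, 5, 8, 9}.
    q and Box q holds at 5, so Dia (q and Box q) is true at 2.
      At 5: q is true, Box q is true, so q and Box q is true.
Satisfying worlds: {0, 1, 2, 3, 4, 6, 7}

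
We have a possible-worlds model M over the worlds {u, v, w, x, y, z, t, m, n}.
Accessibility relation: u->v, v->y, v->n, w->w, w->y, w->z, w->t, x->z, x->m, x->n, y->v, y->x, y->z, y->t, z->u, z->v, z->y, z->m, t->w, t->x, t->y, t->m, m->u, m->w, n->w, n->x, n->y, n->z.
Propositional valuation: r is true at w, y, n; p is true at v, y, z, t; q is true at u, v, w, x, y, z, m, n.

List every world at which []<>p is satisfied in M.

Let φ = []<>p. Evaluate φ at each world:
  u (successors {v}): φ is true.
  v (successors {y, n}): φ is true.
  w (successors {w, y, z, t}): φ is true.
  x (successors {z, m, n}): φ is false.
  y (successors {v, x, z, t}): φ is true.
  z (successors {u, v, y, m}): φ is false.
  t (successors {w, x, y, m}): φ is false.
  m (successors {u, w}): φ is true.
  n (successors {w, x, y, z}): φ is true.
For instance, at m:
  At m: []<>p requires <>p at every successor {u, w}.
      At u: <>p requires p at some successor in {v}.
        p holds at v, so <>p is true at u.
      At w: <>p requires p at some successor in {w, y, z, t}.
        p holds at y, so <>p is true at w.
  So []<>p is true at m.
Satisfying worlds: {u, v, w, y, m, n}

u, v, w, y, m, n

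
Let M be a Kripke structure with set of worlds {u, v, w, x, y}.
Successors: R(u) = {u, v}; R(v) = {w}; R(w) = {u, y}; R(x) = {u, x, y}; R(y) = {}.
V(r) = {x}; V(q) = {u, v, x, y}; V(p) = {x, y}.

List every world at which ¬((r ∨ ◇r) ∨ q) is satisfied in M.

Let φ = ¬((r ∨ ◇r) ∨ q). Evaluate φ at each world:
  u (successors {u, v}): φ is false.
  v (successors {w}): φ is false.
  w (successors {u, y}): φ is true.
  x (successors {u, x, y}): φ is false.
  y (successors ∅): φ is false.
For instance, at v:
  At v: (r ∨ ◇r) ∨ q is true, so ¬((r ∨ ◇r) ∨ q) is false.
    At v: r ∨ ◇r is false, q is true, so (r ∨ ◇r) ∨ q is true.
      At v: r is false, ◇r is false, so r ∨ ◇r is false.
Satisfying worlds: {w}

w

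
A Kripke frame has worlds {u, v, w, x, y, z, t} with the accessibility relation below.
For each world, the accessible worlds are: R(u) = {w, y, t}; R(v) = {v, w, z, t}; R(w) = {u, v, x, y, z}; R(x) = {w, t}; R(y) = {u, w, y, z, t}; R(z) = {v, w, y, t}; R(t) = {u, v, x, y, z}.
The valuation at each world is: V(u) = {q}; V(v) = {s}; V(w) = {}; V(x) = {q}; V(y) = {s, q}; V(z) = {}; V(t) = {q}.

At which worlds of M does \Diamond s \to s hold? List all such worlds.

v, x, y

Let φ = \Diamond s \to s. Evaluate φ at each world:
  u (successors {w, y, t}): φ is false.
  v (successors {v, w, z, t}): φ is true.
  w (successors {u, v, x, y, z}): φ is false.
  x (successors {w, t}): φ is true.
  y (successors {u, w, y, z, t}): φ is true.
  z (successors {v, w, y, t}): φ is false.
  t (successors {u, v, x, y, z}): φ is false.
For instance, at x:
  At x: \Diamond s is false, s is false, so \Diamond s \to s is true.
    At x: \Diamond s requires s at some successor in {w, t}.
      At w: s is false.
      At t: s is false.
    So \Diamond s is false at x.
Satisfying worlds: {v, x, y}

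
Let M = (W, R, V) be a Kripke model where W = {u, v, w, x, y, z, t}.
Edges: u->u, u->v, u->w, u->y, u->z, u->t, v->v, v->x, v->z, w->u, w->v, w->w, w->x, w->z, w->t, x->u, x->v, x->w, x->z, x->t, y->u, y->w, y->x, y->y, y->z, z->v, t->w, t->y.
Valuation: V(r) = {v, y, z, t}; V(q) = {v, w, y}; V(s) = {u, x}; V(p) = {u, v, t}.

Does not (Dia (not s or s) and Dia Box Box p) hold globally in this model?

Yes

Let φ = not (Dia (not s or s) and Dia Box Box p). Evaluate φ at each world:
  u (successors {u, v, w, y, z, t}): φ is true.
  v (successors {v, x, z}): φ is true.
  w (successors {u, v, w, x, z, t}): φ is true.
  x (successors {u, v, w, z, t}): φ is true.
  y (successors {u, w, x, y, z}): φ is true.
  z (successors {v}): φ is true.
  t (successors {w, y}): φ is true.
For instance, at v:
  At v: Dia (not s or s) and Dia Box Box p is false, so not (Dia (not s or s) and Dia Box Box p) is true.
    At v: Dia (not s or s) is true, Dia Box Box p is false, so Dia (not s or s) and Dia Box Box p is false.
      At v: Dia (not s or s) requires not s or s at some successor in {v, x, z}.
        not s or s holds at v, so Dia (not s or s) is true at v.
      At v: Dia Box Box p requires Box Box p at some successor in {v, x, z}.
        At v: Box Box p is false.
        At x: Box Box p is false.
        At z: Box Box p is false.
      So Dia Box Box p is false at v.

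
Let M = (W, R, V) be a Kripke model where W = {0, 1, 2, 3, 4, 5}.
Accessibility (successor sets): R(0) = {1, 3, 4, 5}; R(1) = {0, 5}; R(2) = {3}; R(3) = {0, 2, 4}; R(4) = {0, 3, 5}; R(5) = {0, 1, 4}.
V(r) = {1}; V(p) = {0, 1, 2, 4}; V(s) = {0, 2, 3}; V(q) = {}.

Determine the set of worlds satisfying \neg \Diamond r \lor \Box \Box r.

1, 2, 3, 4

Recall that \Box ψ holds at a world iff ψ holds at every accessible world, and \Diamond ψ holds iff ψ holds at some accessible world.
Let φ = \neg \Diamond r \lor \Box \Box r. Evaluate φ at each world:
  0 (successors {1, 3, 4, 5}): φ is false.
  1 (successors {0, 5}): φ is true.
  2 (successors {3}): φ is true.
  3 (successors {0, 2, 4}): φ is true.
  4 (successors {0, 3, 5}): φ is true.
  5 (successors {0, 1, 4}): φ is false.
For instance, at 5:
  At 5: \neg \Diamond r is false, \Box \Box r is false, so \neg \Diamond r \lor \Box \Box r is false.
    At 5: \Diamond r is true, so \neg \Diamond r is false.
      At 5: \Diamond r requires r at some successor in {0, 1, 4}.
        r holds at 1, so \Diamond r is true at 5.
    At 5: \Box \Box r requires \Box r at every successor {0, 1, 4}.
      \Box r fails at 0, so \Box \Box r is false at 5.
Satisfying worlds: {1, 2, 3, 4}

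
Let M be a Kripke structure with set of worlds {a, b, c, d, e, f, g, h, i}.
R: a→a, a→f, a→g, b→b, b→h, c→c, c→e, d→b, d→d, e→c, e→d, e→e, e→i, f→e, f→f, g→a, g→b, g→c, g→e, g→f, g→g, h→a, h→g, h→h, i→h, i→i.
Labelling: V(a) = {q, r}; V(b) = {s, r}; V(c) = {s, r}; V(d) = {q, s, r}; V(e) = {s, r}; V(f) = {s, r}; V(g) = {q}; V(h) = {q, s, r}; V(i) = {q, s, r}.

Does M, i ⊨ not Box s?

At i: Box s is true, so not Box s is false.
  At i: Box s requires s at every successor {h, i}.
    At h: s is true.
    At i: s is true.
  So Box s is true at i.

No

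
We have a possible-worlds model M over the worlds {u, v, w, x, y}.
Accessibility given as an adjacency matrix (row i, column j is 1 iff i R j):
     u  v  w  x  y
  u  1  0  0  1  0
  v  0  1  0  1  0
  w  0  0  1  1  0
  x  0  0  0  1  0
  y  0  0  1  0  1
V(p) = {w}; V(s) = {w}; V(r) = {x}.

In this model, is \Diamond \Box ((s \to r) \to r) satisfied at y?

Yes

At y: \Diamond \Box ((s \to r) \to r) requires \Box ((s \to r) \to r) at some successor in {w, y}.
  \Box ((s \to r) \to r) holds at w, so \Diamond \Box ((s \to r) \to r) is true at y.
    At w: \Box ((s \to r) \to r) requires (s \to r) \to r at every successor {w, x}.
      At w: (s \to r) \to r is true.
      At x: (s \to r) \to r is true.
    So \Box ((s \to r) \to r) is true at w.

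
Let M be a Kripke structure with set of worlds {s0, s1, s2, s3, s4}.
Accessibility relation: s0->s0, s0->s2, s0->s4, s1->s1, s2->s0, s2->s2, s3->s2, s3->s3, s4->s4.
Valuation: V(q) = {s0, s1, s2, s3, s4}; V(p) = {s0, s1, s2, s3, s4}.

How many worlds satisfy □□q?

5

Let φ = □□q. Evaluate φ at each world:
  s0 (successors {s0, s2, s4}): φ is true.
  s1 (successors {s1}): φ is true.
  s2 (successors {s0, s2}): φ is true.
  s3 (successors {s2, s3}): φ is true.
  s4 (successors {s4}): φ is true.
For instance, at s4:
  At s4: □□q requires □q at every successor {s4}.
      At s4: □q requires q at every successor {s4}.
        At s4: q is true.
      So □q is true at s4.
  So □□q is true at s4.
Satisfying worlds: {s0, s1, s2, s3, s4}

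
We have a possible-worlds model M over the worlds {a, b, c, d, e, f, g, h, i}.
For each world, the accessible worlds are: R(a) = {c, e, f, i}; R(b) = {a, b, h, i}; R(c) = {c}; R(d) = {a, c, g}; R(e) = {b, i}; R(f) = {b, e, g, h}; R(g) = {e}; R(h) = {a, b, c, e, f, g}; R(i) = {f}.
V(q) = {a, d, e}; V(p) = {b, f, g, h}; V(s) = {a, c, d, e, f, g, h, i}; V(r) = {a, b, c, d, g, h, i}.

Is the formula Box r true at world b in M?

Yes

Recall that Box ψ holds at a world iff ψ holds at every accessible world, and Dia ψ holds iff ψ holds at some accessible world.
At b: Box r requires r at every successor {a, b, h, i}.
  At a: r is true.
  At b: r is true.
  At h: r is true.
  At i: r is true.
So Box r is true at b.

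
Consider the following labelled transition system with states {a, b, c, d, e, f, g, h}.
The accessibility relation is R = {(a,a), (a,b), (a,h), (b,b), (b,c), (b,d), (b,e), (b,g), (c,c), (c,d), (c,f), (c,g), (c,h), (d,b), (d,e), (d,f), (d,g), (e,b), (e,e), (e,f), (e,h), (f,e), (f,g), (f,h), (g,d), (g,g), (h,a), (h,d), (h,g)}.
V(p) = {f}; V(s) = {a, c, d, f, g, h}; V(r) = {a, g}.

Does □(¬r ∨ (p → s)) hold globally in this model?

Let φ = □(¬r ∨ (p → s)). Evaluate φ at each world:
  a (successors {a, b, h}): φ is true.
  b (successors {b, c, d, e, g}): φ is true.
  c (successors {c, d, f, g, h}): φ is true.
  d (successors {b, e, f, g}): φ is true.
  e (successors {b, e, f, h}): φ is true.
  f (successors {e, g, h}): φ is true.
  g (successors {d, g}): φ is true.
  h (successors {a, d, g}): φ is true.
For instance, at d:
  At d: □(¬r ∨ (p → s)) requires ¬r ∨ (p → s) at every successor {b, e, f, g}.
    At b: ¬r ∨ (p → s) is true.
    At e: ¬r ∨ (p → s) is true.
    At f: ¬r ∨ (p → s) is true.
    At g: ¬r ∨ (p → s) is true.
  So □(¬r ∨ (p → s)) is true at d.

Yes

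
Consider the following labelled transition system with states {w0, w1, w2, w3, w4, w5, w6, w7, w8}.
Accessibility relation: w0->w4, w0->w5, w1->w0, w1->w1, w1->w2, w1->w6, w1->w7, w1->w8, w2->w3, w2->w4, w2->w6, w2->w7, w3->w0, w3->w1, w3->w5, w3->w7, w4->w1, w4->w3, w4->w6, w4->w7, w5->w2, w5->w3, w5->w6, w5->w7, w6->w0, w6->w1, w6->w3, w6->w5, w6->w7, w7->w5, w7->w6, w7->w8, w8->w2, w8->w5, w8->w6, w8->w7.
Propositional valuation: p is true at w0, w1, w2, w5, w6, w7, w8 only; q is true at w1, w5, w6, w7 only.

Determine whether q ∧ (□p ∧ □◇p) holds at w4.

At w4: q is false, □p ∧ □◇p is false, so q ∧ (□p ∧ □◇p) is false.
  At w4: □p is false, □◇p is true, so □p ∧ □◇p is false.
    At w4: □p requires p at every successor {w1, w3, w6, w7}.
      p fails at w3, so □p is false at w4.
    At w4: □◇p requires ◇p at every successor {w1, w3, w6, w7}.
      At w1: ◇p is true.
      At w3: ◇p is true.
      At w6: ◇p is true.
      At w7: ◇p is true.
    So □◇p is true at w4.

No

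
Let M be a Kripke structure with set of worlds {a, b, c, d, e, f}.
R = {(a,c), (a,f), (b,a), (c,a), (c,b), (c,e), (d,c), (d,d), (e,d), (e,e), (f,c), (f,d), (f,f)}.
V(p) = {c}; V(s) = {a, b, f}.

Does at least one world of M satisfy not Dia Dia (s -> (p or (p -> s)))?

Recall that Dia ψ holds at a world iff ψ holds at some accessible world.
Let φ = not Dia Dia (s -> (p or (p -> s))). Evaluate φ at each world:
  a (successors {c, f}): φ is false.
  b (successors {a}): φ is false.
  c (successors {a, b, e}): φ is false.
  d (successors {c, d}): φ is false.
  e (successors {d, e}): φ is false.
  f (successors {c, d, f}): φ is false.
For instance, at e:
  At e: Dia Dia (s -> (p or (p -> s))) is true, so not Dia Dia (s -> (p or (p -> s))) is false.
    At e: Dia Dia (s -> (p or (p -> s))) requires Dia (s -> (p or (p -> s))) at some successor in {d, e}.
      Dia (s -> (p or (p -> s))) holds at d, so Dia Dia (s -> (p or (p -> s))) is true at e.

No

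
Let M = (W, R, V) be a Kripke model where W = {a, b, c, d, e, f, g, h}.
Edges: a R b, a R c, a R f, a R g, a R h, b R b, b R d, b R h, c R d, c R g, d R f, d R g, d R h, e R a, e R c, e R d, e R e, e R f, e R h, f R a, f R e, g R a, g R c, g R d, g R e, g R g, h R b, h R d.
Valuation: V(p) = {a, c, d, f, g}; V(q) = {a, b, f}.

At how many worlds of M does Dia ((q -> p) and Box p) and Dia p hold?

3

Let φ = Dia ((q -> p) and Box p) and Dia p. Evaluate φ at each world:
  a (successors {b, c, f, g, h}): φ is true.
  b (successors {b, d, h}): φ is false.
  c (successors {d, g}): φ is false.
  d (successors {f, g, h}): φ is false.
  e (successors {a, c, d, e, f, h}): φ is true.
  f (successors {a, e}): φ is false.
  g (successors {a, c, d, e, g}): φ is true.
  h (successors {b, d}): φ is false.
For instance, at f:
  At f: Dia ((q -> p) and Box p) is false, Dia p is true, so Dia ((q -> p) and Box p) and Dia p is false.
    At f: Dia ((q -> p) and Box p) requires (q -> p) and Box p at some successor in {a, e}.
      At a: (q -> p) and Box p is false.
      At e: (q -> p) and Box p is false.
    So Dia ((q -> p) and Box p) is false at f.
    At f: Dia p requires p at some successor in {a, e}.
      p holds at a, so Dia p is true at f.
Satisfying worlds: {a, e, g}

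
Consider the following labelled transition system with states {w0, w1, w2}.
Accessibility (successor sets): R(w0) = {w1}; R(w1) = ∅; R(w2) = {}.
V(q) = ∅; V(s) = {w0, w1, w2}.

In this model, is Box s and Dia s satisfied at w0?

Yes

Recall that Box ψ holds at a world iff ψ holds at every accessible world, and Dia ψ holds iff ψ holds at some accessible world.
At w0: Box s is true, Dia s is true, so Box s and Dia s is true.
  At w0: Box s requires s at every successor {w1}.
    At w1: s is true.
  So Box s is true at w0.
  At w0: Dia s requires s at some successor in {w1}.
    s holds at w1, so Dia s is true at w0.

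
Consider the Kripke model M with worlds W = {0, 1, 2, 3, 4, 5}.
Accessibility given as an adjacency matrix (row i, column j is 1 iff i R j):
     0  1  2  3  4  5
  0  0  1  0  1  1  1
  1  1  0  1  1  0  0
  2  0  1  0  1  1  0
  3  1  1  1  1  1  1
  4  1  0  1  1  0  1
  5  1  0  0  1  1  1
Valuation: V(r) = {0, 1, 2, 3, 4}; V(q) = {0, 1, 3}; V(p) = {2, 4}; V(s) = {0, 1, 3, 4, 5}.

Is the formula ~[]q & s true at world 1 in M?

At 1: ~[]q is true, s is true, so ~[]q & s is true.
  At 1: []q is false, so ~[]q is true.
    At 1: []q requires q at every successor {0, 2, 3}.
      q fails at 2, so []q is false at 1.

Yes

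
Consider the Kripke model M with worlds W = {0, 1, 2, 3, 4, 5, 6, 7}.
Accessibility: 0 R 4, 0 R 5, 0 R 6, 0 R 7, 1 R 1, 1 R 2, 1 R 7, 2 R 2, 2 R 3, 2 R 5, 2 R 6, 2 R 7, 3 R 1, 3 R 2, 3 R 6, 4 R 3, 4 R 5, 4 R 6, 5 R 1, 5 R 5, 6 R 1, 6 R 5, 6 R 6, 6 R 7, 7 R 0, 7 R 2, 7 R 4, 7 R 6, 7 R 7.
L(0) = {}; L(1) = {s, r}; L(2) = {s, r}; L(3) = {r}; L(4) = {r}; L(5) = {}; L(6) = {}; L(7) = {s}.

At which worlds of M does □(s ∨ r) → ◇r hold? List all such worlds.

0, 1, 2, 3, 4, 5, 6, 7

Recall that □ψ holds at a world iff ψ holds at every accessible world, and ◇ψ holds iff ψ holds at some accessible world.
Let φ = □(s ∨ r) → ◇r. Evaluate φ at each world:
  0 (successors {4, 5, 6, 7}): φ is true.
  1 (successors {1, 2, 7}): φ is true.
  2 (successors {2, 3, 5, 6, 7}): φ is true.
  3 (successors {1, 2, 6}): φ is true.
  4 (successors {3, 5, 6}): φ is true.
  5 (successors {1, 5}): φ is true.
  6 (successors {1, 5, 6, 7}): φ is true.
  7 (successors {0, 2, 4, 6, 7}): φ is true.
For instance, at 7:
  At 7: □(s ∨ r) is false, ◇r is true, so □(s ∨ r) → ◇r is true.
    At 7: □(s ∨ r) requires s ∨ r at every successor {0, 2, 4, 6, 7}.
      s ∨ r fails at 0, so □(s ∨ r) is false at 7.
    At 7: ◇r requires r at some successor in {0, 2, 4, 6, 7}.
      r holds at 2, so ◇r is true at 7.
Satisfying worlds: {0, 1, 2, 3, 4, 5, 6, 7}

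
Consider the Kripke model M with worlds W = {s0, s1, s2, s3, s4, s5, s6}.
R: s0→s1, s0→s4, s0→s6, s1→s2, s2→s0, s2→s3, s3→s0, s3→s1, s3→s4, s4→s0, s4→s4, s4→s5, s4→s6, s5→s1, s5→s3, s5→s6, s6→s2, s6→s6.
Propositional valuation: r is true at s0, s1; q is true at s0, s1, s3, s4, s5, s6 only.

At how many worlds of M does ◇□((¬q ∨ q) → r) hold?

0

Let φ = ◇□((¬q ∨ q) → r). Evaluate φ at each world:
  s0 (successors {s1, s4, s6}): φ is false.
  s1 (successors {s2}): φ is false.
  s2 (successors {s0, s3}): φ is false.
  s3 (successors {s0, s1, s4}): φ is false.
  s4 (successors {s0, s4, s5, s6}): φ is false.
  s5 (successors {s1, s3, s6}): φ is false.
  s6 (successors {s2, s6}): φ is false.
For instance, at s3:
  At s3: ◇□((¬q ∨ q) → r) requires □((¬q ∨ q) → r) at some successor in {s0, s1, s4}.
    At s0: □((¬q ∨ q) → r) is false.
    At s1: □((¬q ∨ q) → r) is false.
    At s4: □((¬q ∨ q) → r) is false.
  So ◇□((¬q ∨ q) → r) is false at s3.
Satisfying worlds: none.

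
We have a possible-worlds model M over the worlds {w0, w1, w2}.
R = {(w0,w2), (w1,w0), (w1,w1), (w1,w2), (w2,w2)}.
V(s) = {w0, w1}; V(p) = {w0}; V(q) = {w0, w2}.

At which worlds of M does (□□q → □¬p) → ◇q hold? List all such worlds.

Recall that □ψ holds at a world iff ψ holds at every accessible world, and ◇ψ holds iff ψ holds at some accessible world.
Let φ = (□□q → □¬p) → ◇q. Evaluate φ at each world:
  w0 (successors {w2}): φ is true.
  w1 (successors {w0, w1, w2}): φ is true.
  w2 (successors {w2}): φ is true.
For instance, at w2:
  At w2: □□q → □¬p is true, ◇q is true, so (□□q → □¬p) → ◇q is true.
    At w2: □□q is true, □¬p is true, so □□q → □¬p is true.
      At w2: □□q requires □q at every successor {w2}.
        At w2: □q is true.
      So □□q is true at w2.
      At w2: □¬p requires ¬p at every successor {w2}.
        At w2: ¬p is true.
      So □¬p is true at w2.
    At w2: ◇q requires q at some successor in {w2}.
      q holds at w2, so ◇q is true at w2.
Satisfying worlds: {w0, w1, w2}

w0, w1, w2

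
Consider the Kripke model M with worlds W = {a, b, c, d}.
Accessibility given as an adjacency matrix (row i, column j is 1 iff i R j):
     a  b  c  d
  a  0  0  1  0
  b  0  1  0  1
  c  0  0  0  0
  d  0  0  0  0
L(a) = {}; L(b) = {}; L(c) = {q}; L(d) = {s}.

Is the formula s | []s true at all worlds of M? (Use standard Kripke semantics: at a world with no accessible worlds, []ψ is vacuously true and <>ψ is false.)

No

Let φ = s | []s. Evaluate φ at each world:
  a (successors {c}): φ is false.
  b (successors {b, d}): φ is false.
  c (successors ∅): φ is true.
  d (successors ∅): φ is true.
Detail at a (counterexample):
  At a: s is false, []s is false, so s | []s is false.
    At a: []s requires s at every successor {c}.
      s fails at c, so []s is false at a.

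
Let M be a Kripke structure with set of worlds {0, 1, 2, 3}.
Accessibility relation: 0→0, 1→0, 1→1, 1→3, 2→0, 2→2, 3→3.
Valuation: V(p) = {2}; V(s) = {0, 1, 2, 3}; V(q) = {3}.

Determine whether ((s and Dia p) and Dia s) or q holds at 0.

No

Recall that Dia ψ holds at a world iff ψ holds at some accessible world.
At 0: (s and Dia p) and Dia s is false, q is false, so ((s and Dia p) and Dia s) or q is false.
  At 0: s and Dia p is false, Dia s is true, so (s and Dia p) and Dia s is false.
    At 0: s is true, Dia p is false, so s and Dia p is false.
      At 0: Dia p requires p at some successor in {0}.
        At 0: p is false.
      So Dia p is false at 0.
    At 0: Dia s requires s at some successor in {0}.
      s holds at 0, so Dia s is true at 0.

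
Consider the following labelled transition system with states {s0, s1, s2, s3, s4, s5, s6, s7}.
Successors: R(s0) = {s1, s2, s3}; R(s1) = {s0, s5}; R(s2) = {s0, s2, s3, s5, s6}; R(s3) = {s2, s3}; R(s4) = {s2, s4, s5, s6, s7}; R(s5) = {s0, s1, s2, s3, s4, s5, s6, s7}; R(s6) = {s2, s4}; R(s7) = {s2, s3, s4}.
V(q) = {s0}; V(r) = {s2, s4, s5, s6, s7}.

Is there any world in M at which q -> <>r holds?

Recall that <>ψ holds at a world iff ψ holds at some accessible world.
Let φ = q -> <>r. Evaluate φ at each world:
  s0 (successors {s1, s2, s3}): φ is true.
  s1 (successors {s0, s5}): φ is true.
  s2 (successors {s0, s2, s3, s5, s6}): φ is true.
  s3 (successors {s2, s3}): φ is true.
  s4 (successors {s2, s4, s5, s6, s7}): φ is true.
  s5 (successors {s0, s1, s2, s3, s4, s5, s6, s7}): φ is true.
  s6 (successors {s2, s4}): φ is true.
  s7 (successors {s2, s3, s4}): φ is true.
Detail at s0 (witness):
  At s0: q is true, <>r is true, so q -> <>r is true.
    At s0: <>r requires r at some successor in {s1, s2, s3}.
      r holds at s2, so <>r is true at s0.

Yes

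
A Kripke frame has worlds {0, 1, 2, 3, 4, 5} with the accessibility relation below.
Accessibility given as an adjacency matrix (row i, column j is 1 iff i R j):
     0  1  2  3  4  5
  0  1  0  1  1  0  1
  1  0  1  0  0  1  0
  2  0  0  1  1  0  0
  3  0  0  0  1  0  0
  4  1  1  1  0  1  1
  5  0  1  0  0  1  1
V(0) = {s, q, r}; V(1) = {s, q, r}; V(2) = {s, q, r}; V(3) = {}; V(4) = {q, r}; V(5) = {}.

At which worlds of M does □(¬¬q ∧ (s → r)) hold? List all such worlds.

1

Recall that □ψ holds at a world iff ψ holds at every accessible world, and ◇ψ holds iff ψ holds at some accessible world.
Let φ = □(¬¬q ∧ (s → r)). Evaluate φ at each world:
  0 (successors {0, 2, 3, 5}): φ is false.
  1 (successors {1, 4}): φ is true.
  2 (successors {2, 3}): φ is false.
  3 (successors {3}): φ is false.
  4 (successors {0, 1, 2, 4, 5}): φ is false.
  5 (successors {1, 4, 5}): φ is false.
For instance, at 5:
  At 5: □(¬¬q ∧ (s → r)) requires ¬¬q ∧ (s → r) at every successor {1, 4, 5}.
    ¬¬q ∧ (s → r) fails at 5, so □(¬¬q ∧ (s → r)) is false at 5.
Satisfying worlds: {1}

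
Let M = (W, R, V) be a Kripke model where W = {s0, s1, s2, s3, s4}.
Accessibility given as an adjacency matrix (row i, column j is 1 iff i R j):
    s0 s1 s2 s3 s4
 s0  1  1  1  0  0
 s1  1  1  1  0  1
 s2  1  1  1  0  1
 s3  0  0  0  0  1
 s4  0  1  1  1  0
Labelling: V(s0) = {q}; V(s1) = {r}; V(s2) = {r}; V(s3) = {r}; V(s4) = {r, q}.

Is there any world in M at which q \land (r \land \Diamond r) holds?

Yes

Let φ = q \land (r \land \Diamond r). Evaluate φ at each world:
  s0 (successors {s0, s1, s2}): φ is false.
  s1 (successors {s0, s1, s2, s4}): φ is false.
  s2 (successors {s0, s1, s2, s4}): φ is false.
  s3 (successors {s4}): φ is false.
  s4 (successors {s1, s2, s3}): φ is true.
Detail at s4 (witness):
  At s4: q is true, r \land \Diamond r is true, so q \land (r \land \Diamond r) is true.
    At s4: r is true, \Diamond r is true, so r \land \Diamond r is true.
      At s4: \Diamond r requires r at some successor in {s1, s2, s3}.
        r holds at s1, so \Diamond r is true at s4.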